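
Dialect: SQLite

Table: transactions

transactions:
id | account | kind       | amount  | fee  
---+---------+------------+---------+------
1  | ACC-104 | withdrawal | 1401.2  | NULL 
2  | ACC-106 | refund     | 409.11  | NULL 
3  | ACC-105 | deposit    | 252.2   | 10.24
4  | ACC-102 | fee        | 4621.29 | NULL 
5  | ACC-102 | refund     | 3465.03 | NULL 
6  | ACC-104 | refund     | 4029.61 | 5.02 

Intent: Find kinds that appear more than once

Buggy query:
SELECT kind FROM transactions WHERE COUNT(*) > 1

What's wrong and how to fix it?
Bug: COUNT(*) is an aggregate and cannot be used in WHERE

Fix: GROUP BY kind, then filter groups with HAVING COUNT(*) > 1

Corrected query:
SELECT kind FROM transactions GROUP BY kind HAVING COUNT(*) > 1

Result:
kind  
------
refund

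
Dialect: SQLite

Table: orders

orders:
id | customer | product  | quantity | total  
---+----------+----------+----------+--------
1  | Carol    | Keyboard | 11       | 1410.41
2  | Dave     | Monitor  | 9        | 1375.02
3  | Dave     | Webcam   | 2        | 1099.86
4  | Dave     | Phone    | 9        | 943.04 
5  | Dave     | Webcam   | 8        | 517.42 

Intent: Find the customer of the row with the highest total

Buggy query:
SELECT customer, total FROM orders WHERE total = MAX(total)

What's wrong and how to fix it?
Bug: MAX(total) is an aggregate and cannot be used directly in WHERE

Fix: Use a subquery: WHERE total = (SELECT MAX(total) FROM orders)

Corrected query:
SELECT customer, total FROM orders WHERE total = (SELECT MAX(total) FROM orders)

Result:
customer | total  
---------+--------
Carol    | 1410.41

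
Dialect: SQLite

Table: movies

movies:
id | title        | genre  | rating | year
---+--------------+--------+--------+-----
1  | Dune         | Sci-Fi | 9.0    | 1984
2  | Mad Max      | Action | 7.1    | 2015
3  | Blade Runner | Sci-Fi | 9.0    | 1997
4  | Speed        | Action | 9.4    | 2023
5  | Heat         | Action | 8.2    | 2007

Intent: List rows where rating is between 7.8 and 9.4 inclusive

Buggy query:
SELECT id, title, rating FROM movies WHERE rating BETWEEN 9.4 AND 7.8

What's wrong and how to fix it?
Bug: The bounds are reversed; BETWEEN a AND b requires a <= b to match anything

Fix: Swap the bounds so the smaller value comes first

Corrected query:
SELECT id, title, rating FROM movies WHERE rating BETWEEN 7.8 AND 9.4

Result:
id | title        | rating
---+--------------+-------
1  | Dune         | 9     
3  | Blade Runner | 9     
4  | Speed        | 9.4   
5  | Heat         | 8.2   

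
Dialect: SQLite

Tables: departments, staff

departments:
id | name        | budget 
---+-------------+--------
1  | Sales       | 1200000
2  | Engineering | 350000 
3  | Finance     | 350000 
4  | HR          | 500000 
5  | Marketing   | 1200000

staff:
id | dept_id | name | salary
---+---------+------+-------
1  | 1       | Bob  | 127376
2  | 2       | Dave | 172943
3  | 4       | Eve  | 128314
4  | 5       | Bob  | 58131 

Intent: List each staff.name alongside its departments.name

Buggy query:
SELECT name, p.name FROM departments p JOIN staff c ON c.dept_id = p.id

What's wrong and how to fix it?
Bug: 'name' exists in both joined tables, so the database can't tell which one is meant

Fix: Qualify the column with its table alias (c.name)

Corrected query:
SELECT c.name, p.name FROM departments p JOIN staff c ON c.dept_id = p.id

Result:
name | name       
-----+------------
Bob  | Sales      
Dave | Engineering
Eve  | HR         
Bob  | Marketing  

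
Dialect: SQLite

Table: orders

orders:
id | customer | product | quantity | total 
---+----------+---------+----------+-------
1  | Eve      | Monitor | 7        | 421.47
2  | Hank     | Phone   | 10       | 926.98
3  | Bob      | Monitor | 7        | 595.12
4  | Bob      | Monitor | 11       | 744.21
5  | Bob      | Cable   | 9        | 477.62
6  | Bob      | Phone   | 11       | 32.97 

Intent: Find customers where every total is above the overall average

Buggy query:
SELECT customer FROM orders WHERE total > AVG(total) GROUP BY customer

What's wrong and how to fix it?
Bug: WHERE evaluates per row before aggregation, so AVG() is unavailable

Fix: Use a subquery for AVG and a HAVING MIN(...) filter so the condition holds for every row in the group

Corrected query:
SELECT customer FROM orders GROUP BY customer HAVING MIN(total) > (SELECT AVG(total) FROM orders)

Result:
customer
--------
Hank    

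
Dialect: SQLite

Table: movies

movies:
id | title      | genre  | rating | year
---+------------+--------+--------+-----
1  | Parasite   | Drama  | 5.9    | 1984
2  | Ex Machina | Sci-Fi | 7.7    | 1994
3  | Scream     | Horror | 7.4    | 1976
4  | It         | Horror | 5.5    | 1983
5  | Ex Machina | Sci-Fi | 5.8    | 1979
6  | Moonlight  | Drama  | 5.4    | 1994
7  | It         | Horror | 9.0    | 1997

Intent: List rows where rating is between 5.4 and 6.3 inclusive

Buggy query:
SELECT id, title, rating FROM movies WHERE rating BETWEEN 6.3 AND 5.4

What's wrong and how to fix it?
Bug: BETWEEN expects the lower bound first; with 6.3 AND 5.4 the range is empty

Fix: Write BETWEEN 5.4 AND 6.3

Corrected query:
SELECT id, title, rating FROM movies WHERE rating BETWEEN 5.4 AND 6.3

Result:
id | title      | rating
---+------------+-------
1  | Parasite   | 5.9   
4  | It         | 5.5   
5  | Ex Machina | 5.8   
6  | Moonlight  | 5.4   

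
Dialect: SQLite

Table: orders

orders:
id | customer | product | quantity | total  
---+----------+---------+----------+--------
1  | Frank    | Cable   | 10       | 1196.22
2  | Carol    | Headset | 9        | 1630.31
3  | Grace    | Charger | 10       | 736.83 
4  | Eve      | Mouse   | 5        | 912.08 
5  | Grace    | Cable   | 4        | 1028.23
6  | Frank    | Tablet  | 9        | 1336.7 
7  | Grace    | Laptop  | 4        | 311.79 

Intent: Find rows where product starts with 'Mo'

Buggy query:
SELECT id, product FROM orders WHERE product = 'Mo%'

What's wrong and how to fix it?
Bug: Wildcards only work with LIKE; '=' treats '%' as a literal character

Fix: Replace '=' with LIKE so 'Mo%' is treated as a pattern

Corrected query:
SELECT id, product FROM orders WHERE product LIKE 'Mo%'

Result:
id | product
---+--------
4  | Mouse  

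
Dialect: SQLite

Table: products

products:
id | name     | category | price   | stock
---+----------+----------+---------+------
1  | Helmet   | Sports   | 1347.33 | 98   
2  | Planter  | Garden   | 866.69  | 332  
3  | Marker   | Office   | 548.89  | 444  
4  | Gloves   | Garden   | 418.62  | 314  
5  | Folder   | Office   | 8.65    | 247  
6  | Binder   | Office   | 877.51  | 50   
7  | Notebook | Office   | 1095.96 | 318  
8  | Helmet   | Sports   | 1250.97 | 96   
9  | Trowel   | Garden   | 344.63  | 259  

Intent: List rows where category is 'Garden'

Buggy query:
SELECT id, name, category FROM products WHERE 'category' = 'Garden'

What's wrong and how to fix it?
Bug: 'category' in single quotes is a string literal, not the column; the comparison is literal-vs-literal and never true

Fix: Remove the quotes around the column name (or use double quotes for an identifier)

Corrected query:
SELECT id, name, category FROM products WHERE category = 'Garden'

Result:
id | name    | category
---+---------+---------
2  | Planter | Garden  
4  | Gloves  | Garden  
9  | Trowel  | Garden  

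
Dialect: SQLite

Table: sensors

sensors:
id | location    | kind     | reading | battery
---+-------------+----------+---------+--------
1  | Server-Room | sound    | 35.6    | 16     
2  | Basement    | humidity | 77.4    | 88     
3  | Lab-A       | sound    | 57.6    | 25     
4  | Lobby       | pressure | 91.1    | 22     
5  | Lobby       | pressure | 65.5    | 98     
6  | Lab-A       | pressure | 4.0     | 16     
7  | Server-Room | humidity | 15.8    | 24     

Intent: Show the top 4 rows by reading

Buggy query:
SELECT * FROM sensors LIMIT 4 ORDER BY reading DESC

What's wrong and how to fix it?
Bug: LIMIT must come after ORDER BY

Fix: Swap the clauses: ORDER BY first, then LIMIT

Corrected query:
SELECT * FROM sensors ORDER BY reading DESC LIMIT 4

Result:
id | location | kind     | reading | battery
---+----------+----------+---------+--------
4  | Lobby    | pressure | 91.1    | 22     
2  | Basement | humidity | 77.4    | 88     
5  | Lobby    | pressure | 65.5    | 98     
3  | Lab-A    | sound    | 57.6    | 25     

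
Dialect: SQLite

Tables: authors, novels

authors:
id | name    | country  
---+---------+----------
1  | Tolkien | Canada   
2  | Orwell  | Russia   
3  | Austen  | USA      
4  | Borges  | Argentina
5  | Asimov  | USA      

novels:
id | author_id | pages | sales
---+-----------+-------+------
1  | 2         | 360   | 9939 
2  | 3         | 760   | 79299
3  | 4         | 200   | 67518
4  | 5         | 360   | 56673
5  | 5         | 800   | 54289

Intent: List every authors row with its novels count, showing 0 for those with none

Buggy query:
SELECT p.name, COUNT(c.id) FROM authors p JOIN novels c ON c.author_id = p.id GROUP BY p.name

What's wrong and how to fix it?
Bug: INNER JOIN drops authors rows that have no matching novels rows

Fix: Use LEFT JOIN so parents without children still appear (COUNT(c.id) gives 0)

Corrected query:
SELECT p.name, COUNT(c.id) FROM authors p LEFT JOIN novels c ON c.author_id = p.id GROUP BY p.name

Result:
name    | COUNT(c.id)
--------+------------
Asimov  | 2          
Austen  | 1          
Borges  | 1          
Orwell  | 1          
Tolkien | 0          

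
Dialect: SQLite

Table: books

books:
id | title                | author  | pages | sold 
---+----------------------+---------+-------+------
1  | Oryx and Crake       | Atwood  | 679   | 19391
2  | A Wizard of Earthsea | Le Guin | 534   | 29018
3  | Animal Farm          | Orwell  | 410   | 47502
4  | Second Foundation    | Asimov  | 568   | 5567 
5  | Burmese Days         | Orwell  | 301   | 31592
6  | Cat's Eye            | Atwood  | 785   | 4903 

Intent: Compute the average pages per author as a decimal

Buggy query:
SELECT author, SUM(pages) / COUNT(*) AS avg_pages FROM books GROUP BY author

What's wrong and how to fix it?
Bug: SUM(pages) and COUNT(*) are both integers; the division truncates the fractional part

Fix: Multiply by 1.0 (or CAST to REAL) to force floating-point division

Corrected query:
SELECT author, SUM(pages) * 1.0 / COUNT(*) AS avg_pages FROM books GROUP BY author

Result:
author  | avg_pages
--------+----------
Asimov  | 568      
Atwood  | 732      
Le Guin | 534      
Orwell  | 355.5    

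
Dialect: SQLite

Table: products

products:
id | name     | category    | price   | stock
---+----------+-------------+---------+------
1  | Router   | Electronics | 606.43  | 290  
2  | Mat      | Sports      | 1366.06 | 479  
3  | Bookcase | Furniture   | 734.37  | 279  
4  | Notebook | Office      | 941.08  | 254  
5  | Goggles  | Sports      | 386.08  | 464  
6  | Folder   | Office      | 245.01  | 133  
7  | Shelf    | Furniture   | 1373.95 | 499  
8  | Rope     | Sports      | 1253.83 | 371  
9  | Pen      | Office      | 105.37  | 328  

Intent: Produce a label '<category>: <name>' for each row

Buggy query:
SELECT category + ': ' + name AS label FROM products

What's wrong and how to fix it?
Bug: SQLite uses || for string concatenation; + coerces text to numbers (yielding 0)

Fix: Replace + with || to concatenate text

Corrected query:
SELECT category || ': ' || name AS label FROM products

Result:
label              
-------------------
Electronics: Router
Sports: Mat        
Furniture: Bookcase
Office: Notebook   
Sports: Goggles    
Office: Folder     
Furniture: Shelf   
Sports: Rope       
Office: Pen        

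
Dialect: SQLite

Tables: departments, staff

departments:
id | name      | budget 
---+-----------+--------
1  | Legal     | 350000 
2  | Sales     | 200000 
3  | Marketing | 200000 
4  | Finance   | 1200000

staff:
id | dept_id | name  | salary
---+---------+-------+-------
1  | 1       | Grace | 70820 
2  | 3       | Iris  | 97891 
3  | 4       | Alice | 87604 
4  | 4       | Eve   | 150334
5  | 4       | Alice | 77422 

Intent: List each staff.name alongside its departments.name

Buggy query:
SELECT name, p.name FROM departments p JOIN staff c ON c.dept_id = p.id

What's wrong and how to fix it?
Bug: 'name' exists in both joined tables, so the database can't tell which one is meant

Fix: Qualify the column with its table alias (c.name)

Corrected query:
SELECT c.name, p.name FROM departments p JOIN staff c ON c.dept_id = p.id

Result:
name  | name     
------+----------
Grace | Legal    
Iris  | Marketing
Alice | Finance  
Eve   | Finance  
Alice | Finance  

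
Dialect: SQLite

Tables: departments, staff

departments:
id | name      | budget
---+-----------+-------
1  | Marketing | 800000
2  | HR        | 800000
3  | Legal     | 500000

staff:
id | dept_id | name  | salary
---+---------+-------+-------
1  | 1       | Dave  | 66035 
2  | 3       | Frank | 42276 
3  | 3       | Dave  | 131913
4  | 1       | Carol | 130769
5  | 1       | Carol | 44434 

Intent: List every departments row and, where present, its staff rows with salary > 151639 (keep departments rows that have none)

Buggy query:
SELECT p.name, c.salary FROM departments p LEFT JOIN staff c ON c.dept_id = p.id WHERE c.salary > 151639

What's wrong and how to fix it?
Bug: Filtering c.salary in WHERE discards the NULL rows produced by LEFT JOIN, turning it into an inner join

Fix: Put 'c.salary > 151639' in the JOIN's ON clause instead of WHERE

Corrected query:
SELECT p.name, c.salary FROM departments p LEFT JOIN staff c ON c.dept_id = p.id AND c.salary > 151639

Result:
name      | salary
----------+-------
Marketing | NULL  
HR        | NULL  
Legal     | NULL  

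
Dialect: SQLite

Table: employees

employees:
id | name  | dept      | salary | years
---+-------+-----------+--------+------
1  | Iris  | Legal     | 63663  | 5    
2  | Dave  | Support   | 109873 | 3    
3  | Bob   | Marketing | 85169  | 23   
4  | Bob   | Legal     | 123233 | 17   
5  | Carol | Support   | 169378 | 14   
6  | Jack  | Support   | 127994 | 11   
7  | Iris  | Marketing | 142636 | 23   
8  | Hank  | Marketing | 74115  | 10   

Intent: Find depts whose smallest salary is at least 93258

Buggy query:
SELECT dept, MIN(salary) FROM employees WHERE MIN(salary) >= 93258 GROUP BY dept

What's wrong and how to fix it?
Bug: Aggregates like MIN are computed per group after WHERE runs

Fix: Replace WHERE with HAVING after the GROUP BY

Corrected query:
SELECT dept, MIN(salary) FROM employees GROUP BY dept HAVING MIN(salary) >= 93258

Result:
dept    | MIN(salary)
--------+------------
Support | 109873     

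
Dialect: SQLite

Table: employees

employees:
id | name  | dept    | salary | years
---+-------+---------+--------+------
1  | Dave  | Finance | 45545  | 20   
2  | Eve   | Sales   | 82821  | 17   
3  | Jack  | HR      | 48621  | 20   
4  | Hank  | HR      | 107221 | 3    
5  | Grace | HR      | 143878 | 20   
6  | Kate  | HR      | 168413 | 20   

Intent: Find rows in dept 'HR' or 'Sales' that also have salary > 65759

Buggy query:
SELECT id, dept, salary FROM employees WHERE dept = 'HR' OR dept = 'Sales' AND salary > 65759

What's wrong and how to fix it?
Bug: AND binds tighter than OR, so this parses as dept = 'HR' OR (dept = 'Sales' AND salary > 65759)

Fix: Group the OR with parentheses (or use IN), then AND the threshold

Corrected query:
SELECT id, dept, salary FROM employees WHERE (dept = 'HR' OR dept = 'Sales') AND salary > 65759

Result:
id | dept  | salary
---+-------+-------
2  | Sales | 82821 
4  | HR    | 107221
5  | HR    | 143878
6  | HR    | 168413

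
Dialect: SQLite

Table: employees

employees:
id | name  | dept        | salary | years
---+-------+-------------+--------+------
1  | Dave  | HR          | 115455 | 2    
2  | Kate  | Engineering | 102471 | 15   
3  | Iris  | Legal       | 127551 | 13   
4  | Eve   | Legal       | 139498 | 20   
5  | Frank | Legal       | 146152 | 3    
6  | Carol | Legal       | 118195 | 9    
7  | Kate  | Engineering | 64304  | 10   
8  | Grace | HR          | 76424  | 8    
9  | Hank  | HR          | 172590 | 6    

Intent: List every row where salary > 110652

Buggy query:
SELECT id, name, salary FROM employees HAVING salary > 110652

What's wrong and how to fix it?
Bug: HAVING filters the output of aggregation, but this query has no GROUP BY and no aggregate functions, so SQLite rejects it (HAVING clause on a non-aggregate query); the condition here is per row

Fix: Use WHERE for row-level filtering

Corrected query:
SELECT id, name, salary FROM employees WHERE salary > 110652

Result:
id | name  | salary
---+-------+-------
1  | Dave  | 115455
3  | Iris  | 127551
4  | Eve   | 139498
5  | Frank | 146152
6  | Carol | 118195
9  | Hank  | 172590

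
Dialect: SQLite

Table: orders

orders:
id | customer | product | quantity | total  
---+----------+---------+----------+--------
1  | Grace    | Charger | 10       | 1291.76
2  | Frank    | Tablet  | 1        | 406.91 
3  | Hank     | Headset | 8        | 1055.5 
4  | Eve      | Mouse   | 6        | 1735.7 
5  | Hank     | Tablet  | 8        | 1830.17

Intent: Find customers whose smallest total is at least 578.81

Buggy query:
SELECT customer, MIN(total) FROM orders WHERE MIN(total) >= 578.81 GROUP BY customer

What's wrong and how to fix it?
Bug: Aggregates like MIN are computed per group after WHERE runs

Fix: Replace WHERE with HAVING after the GROUP BY

Corrected query:
SELECT customer, MIN(total) FROM orders GROUP BY customer HAVING MIN(total) >= 578.81

Result:
customer | MIN(total)
---------+-----------
Eve      | 1735.7    
Grace    | 1291.76   
Hank     | 1055.5    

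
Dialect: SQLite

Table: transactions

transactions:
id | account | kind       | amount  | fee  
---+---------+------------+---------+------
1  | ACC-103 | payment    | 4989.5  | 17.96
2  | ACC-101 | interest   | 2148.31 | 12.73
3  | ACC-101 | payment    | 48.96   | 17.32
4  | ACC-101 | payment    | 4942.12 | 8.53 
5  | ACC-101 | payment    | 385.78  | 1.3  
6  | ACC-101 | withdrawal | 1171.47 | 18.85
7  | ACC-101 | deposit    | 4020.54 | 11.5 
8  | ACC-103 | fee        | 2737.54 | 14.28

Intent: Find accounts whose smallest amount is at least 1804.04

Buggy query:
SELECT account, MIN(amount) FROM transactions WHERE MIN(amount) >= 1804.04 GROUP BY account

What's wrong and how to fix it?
Bug: MIN() in WHERE is a misuse of aggregate

Fix: Replace WHERE with HAVING after the GROUP BY

Corrected query:
SELECT account, MIN(amount) FROM transactions GROUP BY account HAVING MIN(amount) >= 1804.04

Result:
account | MIN(amount)
--------+------------
ACC-103 | 2737.54    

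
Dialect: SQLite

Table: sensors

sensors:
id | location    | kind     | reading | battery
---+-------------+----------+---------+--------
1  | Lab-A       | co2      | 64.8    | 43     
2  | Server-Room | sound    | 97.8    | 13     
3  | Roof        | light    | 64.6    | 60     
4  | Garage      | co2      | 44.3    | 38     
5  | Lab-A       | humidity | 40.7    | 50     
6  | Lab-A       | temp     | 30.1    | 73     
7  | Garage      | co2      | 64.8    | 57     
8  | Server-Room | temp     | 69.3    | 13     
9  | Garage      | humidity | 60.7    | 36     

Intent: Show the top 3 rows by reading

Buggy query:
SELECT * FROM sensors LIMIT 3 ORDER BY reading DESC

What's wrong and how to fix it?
Bug: LIMIT must come after ORDER BY

Fix: Sort with ORDER BY, then apply LIMIT

Corrected query:
SELECT * FROM sensors ORDER BY reading DESC LIMIT 3

Result:
id | location    | kind  | reading | battery
---+-------------+-------+---------+--------
2  | Server-Room | sound | 97.8    | 13     
8  | Server-Room | temp  | 69.3    | 13     
1  | Lab-A       | co2   | 64.8    | 43     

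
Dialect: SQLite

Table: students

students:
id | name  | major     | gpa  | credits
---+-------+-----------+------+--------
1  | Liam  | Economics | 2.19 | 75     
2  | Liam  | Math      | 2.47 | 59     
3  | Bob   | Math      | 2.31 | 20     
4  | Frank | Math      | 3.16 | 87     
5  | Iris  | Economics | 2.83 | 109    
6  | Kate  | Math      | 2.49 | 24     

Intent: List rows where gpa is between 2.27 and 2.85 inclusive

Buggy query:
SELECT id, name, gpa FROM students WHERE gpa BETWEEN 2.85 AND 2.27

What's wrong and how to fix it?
Bug: The bounds are reversed; BETWEEN a AND b requires a <= b to match anything

Fix: Write BETWEEN 2.27 AND 2.85

Corrected query:
SELECT id, name, gpa FROM students WHERE gpa BETWEEN 2.27 AND 2.85

Result:
id | name | gpa 
---+------+-----
2  | Liam | 2.47
3  | Bob  | 2.31
5  | Iris | 2.83
6  | Kate | 2.49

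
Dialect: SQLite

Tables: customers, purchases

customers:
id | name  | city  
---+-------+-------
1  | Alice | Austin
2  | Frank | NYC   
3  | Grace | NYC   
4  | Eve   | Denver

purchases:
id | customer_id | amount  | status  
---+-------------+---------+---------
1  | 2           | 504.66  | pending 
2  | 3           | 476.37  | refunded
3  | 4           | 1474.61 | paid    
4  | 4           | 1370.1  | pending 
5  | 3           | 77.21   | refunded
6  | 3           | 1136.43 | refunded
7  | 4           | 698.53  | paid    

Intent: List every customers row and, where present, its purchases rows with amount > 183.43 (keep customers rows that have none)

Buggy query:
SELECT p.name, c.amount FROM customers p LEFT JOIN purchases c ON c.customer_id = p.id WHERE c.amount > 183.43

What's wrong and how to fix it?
Bug: A WHERE condition on the right-hand table after LEFT JOIN drops unmatched parents

Fix: Put 'c.amount > 183.43' in the JOIN's ON clause instead of WHERE

Corrected query:
SELECT p.name, c.amount FROM customers p LEFT JOIN purchases c ON c.customer_id = p.id AND c.amount > 183.43

Result:
name  | amount 
------+--------
Alice | NULL   
Frank | 504.66 
Grace | 476.37 
Grace | 1136.43
Eve   | 698.53 
Eve   | 1370.1 
Eve   | 1474.61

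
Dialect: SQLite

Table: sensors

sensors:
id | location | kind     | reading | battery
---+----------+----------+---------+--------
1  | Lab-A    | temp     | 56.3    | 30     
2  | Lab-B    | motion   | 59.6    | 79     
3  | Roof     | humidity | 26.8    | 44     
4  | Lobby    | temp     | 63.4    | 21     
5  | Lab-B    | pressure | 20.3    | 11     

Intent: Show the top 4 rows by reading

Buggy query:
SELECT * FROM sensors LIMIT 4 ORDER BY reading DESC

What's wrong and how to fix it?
Bug: LIMIT must come after ORDER BY

Fix: Sort with ORDER BY, then apply LIMIT

Corrected query:
SELECT * FROM sensors ORDER BY reading DESC LIMIT 4

Result:
id | location | kind     | reading | battery
---+----------+----------+---------+--------
4  | Lobby    | temp     | 63.4    | 21     
2  | Lab-B    | motion   | 59.6    | 79     
1  | Lab-A    | temp     | 56.3    | 30     
3  | Roof     | humidity | 26.8    | 44     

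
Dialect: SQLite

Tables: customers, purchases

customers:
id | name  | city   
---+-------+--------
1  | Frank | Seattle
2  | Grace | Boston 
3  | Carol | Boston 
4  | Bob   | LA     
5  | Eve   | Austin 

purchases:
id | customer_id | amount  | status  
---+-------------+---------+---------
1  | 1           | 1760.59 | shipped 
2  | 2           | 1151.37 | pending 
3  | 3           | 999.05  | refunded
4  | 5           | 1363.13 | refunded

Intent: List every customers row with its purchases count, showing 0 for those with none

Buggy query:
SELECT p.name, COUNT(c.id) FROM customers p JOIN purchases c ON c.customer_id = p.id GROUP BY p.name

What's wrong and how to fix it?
Bug: INNER JOIN drops customers rows that have no matching purchases rows

Fix: Switch to LEFT JOIN to retain unmatched parent rows

Corrected query:
SELECT p.name, COUNT(c.id) FROM customers p LEFT JOIN purchases c ON c.customer_id = p.id GROUP BY p.name

Result:
name  | COUNT(c.id)
------+------------
Bob   | 0          
Carol | 1          
Eve   | 1          
Frank | 1          
Grace | 1          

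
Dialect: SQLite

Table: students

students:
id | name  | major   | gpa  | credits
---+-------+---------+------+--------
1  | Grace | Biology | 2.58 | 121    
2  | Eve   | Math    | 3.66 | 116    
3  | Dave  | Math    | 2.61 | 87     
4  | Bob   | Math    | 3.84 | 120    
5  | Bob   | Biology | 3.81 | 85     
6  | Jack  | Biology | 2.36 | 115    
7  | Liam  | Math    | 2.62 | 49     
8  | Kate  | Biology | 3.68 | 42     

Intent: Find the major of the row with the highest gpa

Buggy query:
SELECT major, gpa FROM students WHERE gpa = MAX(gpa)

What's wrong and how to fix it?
Bug: MAX(gpa) is an aggregate and cannot be used directly in WHERE

Fix: Use a subquery: WHERE gpa = (SELECT MAX(gpa) FROM students)

Corrected query:
SELECT major, gpa FROM students WHERE gpa = (SELECT MAX(gpa) FROM students)

Result:
major | gpa 
------+-----
Math  | 3.84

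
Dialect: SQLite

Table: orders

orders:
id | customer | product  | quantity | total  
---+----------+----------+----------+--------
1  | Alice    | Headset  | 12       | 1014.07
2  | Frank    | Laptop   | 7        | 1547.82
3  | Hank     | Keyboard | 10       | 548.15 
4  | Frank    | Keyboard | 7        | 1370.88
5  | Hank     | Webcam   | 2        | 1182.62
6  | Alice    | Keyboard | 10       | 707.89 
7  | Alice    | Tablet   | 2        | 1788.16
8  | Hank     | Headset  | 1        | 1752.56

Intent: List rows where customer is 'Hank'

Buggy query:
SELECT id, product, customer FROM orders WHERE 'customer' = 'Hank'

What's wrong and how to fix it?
Bug: Single quotes denote string literals in SQL; the column name is being compared as a constant string

Fix: Remove the quotes around the column name (or use double quotes for an identifier)

Corrected query:
SELECT id, product, customer FROM orders WHERE customer = 'Hank'

Result:
id | product  | customer
---+----------+---------
3  | Keyboard | Hank    
5  | Webcam   | Hank    
8  | Headset  | Hank    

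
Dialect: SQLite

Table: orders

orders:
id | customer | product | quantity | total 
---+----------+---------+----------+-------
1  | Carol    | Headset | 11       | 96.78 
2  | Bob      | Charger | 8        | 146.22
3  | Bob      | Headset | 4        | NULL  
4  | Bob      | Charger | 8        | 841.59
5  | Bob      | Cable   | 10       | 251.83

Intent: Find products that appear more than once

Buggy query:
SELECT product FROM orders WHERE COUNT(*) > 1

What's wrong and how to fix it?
Bug: WHERE can't reference COUNT(*); aggregates are computed after WHERE

Fix: Group first, then use HAVING for the count condition

Corrected query:
SELECT product FROM orders GROUP BY product HAVING COUNT(*) > 1

Result:
product
-------
Charger
Headset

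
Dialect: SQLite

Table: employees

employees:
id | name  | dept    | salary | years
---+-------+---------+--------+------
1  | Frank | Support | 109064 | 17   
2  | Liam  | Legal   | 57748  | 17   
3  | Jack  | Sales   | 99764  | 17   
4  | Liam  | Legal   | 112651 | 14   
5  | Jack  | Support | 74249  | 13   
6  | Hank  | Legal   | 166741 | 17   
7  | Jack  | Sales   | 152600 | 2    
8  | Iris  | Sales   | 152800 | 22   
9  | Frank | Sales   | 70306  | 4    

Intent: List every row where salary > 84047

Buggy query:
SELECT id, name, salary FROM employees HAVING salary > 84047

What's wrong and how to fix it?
Bug: HAVING filters the output of aggregation, but this query has no GROUP BY and no aggregate functions, so SQLite rejects it (HAVING clause on a non-aggregate query); the condition here is per row

Fix: Replace HAVING with WHERE since the condition applies to individual rows

Corrected query:
SELECT id, name, salary FROM employees WHERE salary > 84047

Result:
id | name  | salary
---+-------+-------
1  | Frank | 109064
3  | Jack  | 99764 
4  | Liam  | 112651
6  | Hank  | 166741
7  | Jack  | 152600
8  | Iris  | 152800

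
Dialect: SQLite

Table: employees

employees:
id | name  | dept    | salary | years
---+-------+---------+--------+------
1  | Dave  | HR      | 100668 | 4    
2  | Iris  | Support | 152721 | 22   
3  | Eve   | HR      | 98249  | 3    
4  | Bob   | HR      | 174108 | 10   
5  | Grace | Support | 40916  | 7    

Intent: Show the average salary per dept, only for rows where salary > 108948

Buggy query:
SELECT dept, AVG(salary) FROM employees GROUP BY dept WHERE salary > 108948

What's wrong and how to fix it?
Bug: WHERE cannot follow GROUP BY

Fix: Place WHERE between FROM and GROUP BY

Corrected query:
SELECT dept, AVG(salary) FROM employees WHERE salary > 108948 GROUP BY dept

Result:
dept    | AVG(salary)
--------+------------
HR      | 174108     
Support | 152721     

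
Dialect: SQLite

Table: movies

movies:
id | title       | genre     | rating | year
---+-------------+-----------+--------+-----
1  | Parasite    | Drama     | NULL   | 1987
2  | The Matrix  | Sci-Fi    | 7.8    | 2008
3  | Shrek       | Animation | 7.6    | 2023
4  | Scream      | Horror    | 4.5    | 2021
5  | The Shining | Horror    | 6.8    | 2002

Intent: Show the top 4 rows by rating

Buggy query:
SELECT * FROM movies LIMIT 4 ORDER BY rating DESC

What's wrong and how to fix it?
Bug: ORDER BY cannot follow LIMIT; LIMIT is the final clause

Fix: Sort with ORDER BY, then apply LIMIT

Corrected query:
SELECT * FROM movies ORDER BY rating DESC LIMIT 4

Result:
id | title       | genre     | rating | year
---+-------------+-----------+--------+-----
2  | The Matrix  | Sci-Fi    | 7.8    | 2008
3  | Shrek       | Animation | 7.6    | 2023
5  | The Shining | Horror    | 6.8    | 2002
4  | Scream      | Horror    | 4.5    | 2021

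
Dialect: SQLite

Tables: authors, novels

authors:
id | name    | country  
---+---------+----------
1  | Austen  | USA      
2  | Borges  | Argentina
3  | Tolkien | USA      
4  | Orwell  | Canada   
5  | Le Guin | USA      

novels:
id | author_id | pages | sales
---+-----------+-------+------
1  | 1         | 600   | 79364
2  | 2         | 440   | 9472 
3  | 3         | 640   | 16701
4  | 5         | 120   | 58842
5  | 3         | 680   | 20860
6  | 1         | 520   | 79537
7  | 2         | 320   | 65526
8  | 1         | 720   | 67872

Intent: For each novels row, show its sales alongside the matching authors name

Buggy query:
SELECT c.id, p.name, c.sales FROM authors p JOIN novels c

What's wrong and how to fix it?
Bug: Missing join condition: each novels row is matched to all authors rows instead of just its own

Fix: Add ON c.author_id = p.id to the JOIN

Corrected query:
SELECT c.id, p.name, c.sales FROM authors p JOIN novels c ON c.author_id = p.id

Result:
id | name    | sales
---+---------+------
1  | Austen  | 79364
2  | Borges  | 9472 
3  | Tolkien | 16701
4  | Le Guin | 58842
5  | Tolkien | 20860
6  | Austen  | 79537
7  | Borges  | 65526
8  | Austen  | 67872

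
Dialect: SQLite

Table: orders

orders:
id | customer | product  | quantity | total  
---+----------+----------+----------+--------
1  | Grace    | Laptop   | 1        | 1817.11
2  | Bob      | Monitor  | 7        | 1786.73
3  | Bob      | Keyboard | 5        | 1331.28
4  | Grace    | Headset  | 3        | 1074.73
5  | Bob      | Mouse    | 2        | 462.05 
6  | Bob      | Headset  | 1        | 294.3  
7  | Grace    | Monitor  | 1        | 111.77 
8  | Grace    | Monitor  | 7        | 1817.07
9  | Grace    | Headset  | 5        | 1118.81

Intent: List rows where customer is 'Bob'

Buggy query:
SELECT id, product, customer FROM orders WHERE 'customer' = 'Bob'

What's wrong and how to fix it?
Bug: Single quotes denote string literals in SQL; the column name is being compared as a constant string

Fix: Remove the quotes around the column name (or use double quotes for an identifier)

Corrected query:
SELECT id, product, customer FROM orders WHERE customer = 'Bob'

Result:
id | product  | customer
---+----------+---------
2  | Monitor  | Bob     
3  | Keyboard | Bob     
5  | Mouse    | Bob     
6  | Headset  | Bob     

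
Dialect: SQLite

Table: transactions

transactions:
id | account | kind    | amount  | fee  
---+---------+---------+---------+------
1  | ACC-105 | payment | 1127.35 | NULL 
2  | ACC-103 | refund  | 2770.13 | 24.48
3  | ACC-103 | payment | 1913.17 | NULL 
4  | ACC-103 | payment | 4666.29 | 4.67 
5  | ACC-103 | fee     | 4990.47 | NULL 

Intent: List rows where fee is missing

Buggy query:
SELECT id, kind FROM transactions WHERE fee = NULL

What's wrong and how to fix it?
Bug: Comparing to NULL with '=' never matches; NULL = NULL is unknown, not true

Fix: Replace '= NULL' with 'IS NULL'

Corrected query:
SELECT id, kind FROM transactions WHERE fee IS NULL

Result:
id | kind   
---+--------
1  | payment
3  | payment
5  | fee    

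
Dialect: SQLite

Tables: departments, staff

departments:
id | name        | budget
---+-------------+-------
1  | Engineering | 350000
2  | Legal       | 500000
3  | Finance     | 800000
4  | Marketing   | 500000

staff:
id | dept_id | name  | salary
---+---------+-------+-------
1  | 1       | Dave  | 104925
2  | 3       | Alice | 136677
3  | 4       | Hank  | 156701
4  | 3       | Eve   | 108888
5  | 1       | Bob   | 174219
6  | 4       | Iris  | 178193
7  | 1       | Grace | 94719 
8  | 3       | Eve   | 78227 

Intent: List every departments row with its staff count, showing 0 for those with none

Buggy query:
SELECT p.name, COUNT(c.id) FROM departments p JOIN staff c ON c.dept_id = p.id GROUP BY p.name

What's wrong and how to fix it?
Bug: An inner join excludes parents with zero children

Fix: Switch to LEFT JOIN to retain unmatched parent rows

Corrected query:
SELECT p.name, COUNT(c.id) FROM departments p LEFT JOIN staff c ON c.dept_id = p.id GROUP BY p.name

Result:
name        | COUNT(c.id)
------------+------------
Engineering | 3          
Finance     | 3          
Legal       | 0          
Marketing   | 2          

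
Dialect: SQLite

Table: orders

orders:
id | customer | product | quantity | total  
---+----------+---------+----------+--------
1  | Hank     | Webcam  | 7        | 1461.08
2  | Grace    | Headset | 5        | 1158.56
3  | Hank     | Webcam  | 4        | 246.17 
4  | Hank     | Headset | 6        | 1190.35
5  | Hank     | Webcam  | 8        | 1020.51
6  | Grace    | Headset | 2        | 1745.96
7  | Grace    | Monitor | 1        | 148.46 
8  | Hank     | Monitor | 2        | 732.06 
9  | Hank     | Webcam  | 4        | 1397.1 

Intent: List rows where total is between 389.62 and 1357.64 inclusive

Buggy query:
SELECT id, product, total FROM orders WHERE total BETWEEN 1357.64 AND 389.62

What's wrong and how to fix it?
Bug: BETWEEN expects the lower bound first; with 1357.64 AND 389.62 the range is empty

Fix: Swap the bounds so the smaller value comes first

Corrected query:
SELECT id, product, total FROM orders WHERE total BETWEEN 389.62 AND 1357.64

Result:
id | product | total  
---+---------+--------
2  | Headset | 1158.56
4  | Headset | 1190.35
5  | Webcam  | 1020.51
8  | Monitor | 732.06 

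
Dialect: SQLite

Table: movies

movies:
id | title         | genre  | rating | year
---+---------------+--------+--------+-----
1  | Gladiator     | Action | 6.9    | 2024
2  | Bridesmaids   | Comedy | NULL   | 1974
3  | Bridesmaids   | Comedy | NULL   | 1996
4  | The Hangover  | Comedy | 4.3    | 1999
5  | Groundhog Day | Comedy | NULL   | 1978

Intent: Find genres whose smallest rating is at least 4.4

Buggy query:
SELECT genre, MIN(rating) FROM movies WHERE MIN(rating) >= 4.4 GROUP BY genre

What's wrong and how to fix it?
Bug: MIN() in WHERE is a misuse of aggregate

Fix: Replace WHERE with HAVING after the GROUP BY

Corrected query:
SELECT genre, MIN(rating) FROM movies GROUP BY genre HAVING MIN(rating) >= 4.4

Result:
genre  | MIN(rating)
-------+------------
Action | 6.9        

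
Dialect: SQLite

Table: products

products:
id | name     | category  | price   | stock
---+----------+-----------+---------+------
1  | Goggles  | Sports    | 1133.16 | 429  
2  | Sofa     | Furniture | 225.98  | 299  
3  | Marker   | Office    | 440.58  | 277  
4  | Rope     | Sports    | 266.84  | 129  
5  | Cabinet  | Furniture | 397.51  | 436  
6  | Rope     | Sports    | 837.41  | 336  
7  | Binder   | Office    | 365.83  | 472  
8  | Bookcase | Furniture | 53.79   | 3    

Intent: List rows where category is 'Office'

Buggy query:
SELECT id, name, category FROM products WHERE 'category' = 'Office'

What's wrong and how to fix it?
Bug: Single quotes denote string literals in SQL; the column name is being compared as a constant string

Fix: Reference the column as category without single quotes

Corrected query:
SELECT id, name, category FROM products WHERE category = 'Office'

Result:
id | name   | category
---+--------+---------
3  | Marker | Office  
7  | Binder | Office  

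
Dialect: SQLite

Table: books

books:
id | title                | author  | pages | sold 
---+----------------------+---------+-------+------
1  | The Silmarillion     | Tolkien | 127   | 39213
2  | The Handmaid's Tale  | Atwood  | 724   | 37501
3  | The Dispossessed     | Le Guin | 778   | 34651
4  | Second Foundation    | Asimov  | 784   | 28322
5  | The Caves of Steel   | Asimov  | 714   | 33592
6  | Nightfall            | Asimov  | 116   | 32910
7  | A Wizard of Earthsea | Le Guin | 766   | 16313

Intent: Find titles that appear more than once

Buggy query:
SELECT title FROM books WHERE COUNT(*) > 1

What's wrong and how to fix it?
Bug: COUNT(*) is an aggregate and cannot be used in WHERE

Fix: GROUP BY title, then filter groups with HAVING COUNT(*) > 1

Corrected query:
SELECT title FROM books GROUP BY title HAVING COUNT(*) > 1

Result:
(no rows)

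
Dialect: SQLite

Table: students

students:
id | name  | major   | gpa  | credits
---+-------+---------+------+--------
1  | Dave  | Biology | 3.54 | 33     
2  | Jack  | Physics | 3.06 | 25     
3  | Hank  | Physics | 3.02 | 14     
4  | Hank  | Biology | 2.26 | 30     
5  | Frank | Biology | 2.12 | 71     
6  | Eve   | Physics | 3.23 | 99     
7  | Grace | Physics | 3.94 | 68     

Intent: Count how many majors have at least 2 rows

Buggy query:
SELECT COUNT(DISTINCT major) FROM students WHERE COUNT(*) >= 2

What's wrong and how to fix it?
Bug: WHERE filters individual rows, not groups, so a group-level COUNT is invalid there

Fix: Use a subquery that GROUPs and filters with HAVING, then count its rows

Corrected query:
SELECT COUNT(*) FROM (SELECT major FROM students GROUP BY major HAVING COUNT(*) >= 2)

Result:
COUNT(*)
--------
2       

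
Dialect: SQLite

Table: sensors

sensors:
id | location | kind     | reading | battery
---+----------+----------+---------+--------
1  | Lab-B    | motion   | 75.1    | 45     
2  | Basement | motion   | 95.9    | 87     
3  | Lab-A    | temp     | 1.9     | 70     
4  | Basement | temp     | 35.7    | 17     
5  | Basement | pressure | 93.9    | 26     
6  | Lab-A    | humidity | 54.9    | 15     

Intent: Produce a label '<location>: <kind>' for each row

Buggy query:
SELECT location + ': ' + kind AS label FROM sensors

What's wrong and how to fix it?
Bug: SQLite uses || for string concatenation; + coerces text to numbers (yielding 0)

Fix: Replace + with || to concatenate text

Corrected query:
SELECT location || ': ' || kind AS label FROM sensors

Result:
label             
------------------
Lab-B: motion     
Basement: motion  
Lab-A: temp       
Basement: temp    
Basement: pressure
Lab-A: humidity   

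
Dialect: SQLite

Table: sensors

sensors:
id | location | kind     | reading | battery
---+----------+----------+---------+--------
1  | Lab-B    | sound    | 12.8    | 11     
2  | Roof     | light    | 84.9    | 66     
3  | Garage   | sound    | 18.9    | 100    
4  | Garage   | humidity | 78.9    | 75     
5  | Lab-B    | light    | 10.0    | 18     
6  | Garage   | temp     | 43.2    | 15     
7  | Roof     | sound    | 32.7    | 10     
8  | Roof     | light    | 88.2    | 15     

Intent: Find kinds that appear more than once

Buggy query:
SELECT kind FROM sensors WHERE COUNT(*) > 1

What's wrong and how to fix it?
Bug: WHERE can't reference COUNT(*); aggregates are computed after WHERE

Fix: Group first, then use HAVING for the count condition

Corrected query:
SELECT kind FROM sensors GROUP BY kind HAVING COUNT(*) > 1

Result:
kind 
-----
light
sound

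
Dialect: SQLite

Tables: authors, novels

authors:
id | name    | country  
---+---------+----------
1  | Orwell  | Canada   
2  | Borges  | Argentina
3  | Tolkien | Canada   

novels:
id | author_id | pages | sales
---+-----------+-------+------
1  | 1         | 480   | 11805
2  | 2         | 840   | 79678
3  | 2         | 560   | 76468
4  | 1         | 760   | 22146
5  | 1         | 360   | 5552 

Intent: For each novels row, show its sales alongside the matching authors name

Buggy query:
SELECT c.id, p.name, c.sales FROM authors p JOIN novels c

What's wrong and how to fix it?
Bug: JOIN with no ON clause produces a cartesian product; every novels row pairs with every authors row

Fix: Specify the join condition linking the foreign key to the parent id

Corrected query:
SELECT c.id, p.name, c.sales FROM authors p JOIN novels c ON c.author_id = p.id

Result:
id | name   | sales
---+--------+------
1  | Orwell | 11805
2  | Borges | 79678
3  | Borges | 76468
4  | Orwell | 22146
5  | Orwell | 5552 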